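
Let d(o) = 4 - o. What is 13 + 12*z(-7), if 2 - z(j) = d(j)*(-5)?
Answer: 697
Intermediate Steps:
z(j) = 22 - 5*j (z(j) = 2 - (4 - j)*(-5) = 2 - (-20 + 5*j) = 2 + (20 - 5*j) = 22 - 5*j)
13 + 12*z(-7) = 13 + 12*(22 - 5*(-7)) = 13 + 12*(22 + 35) = 13 + 12*57 = 13 + 684 = 697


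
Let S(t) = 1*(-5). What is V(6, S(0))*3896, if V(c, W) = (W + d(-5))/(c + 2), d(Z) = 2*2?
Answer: -487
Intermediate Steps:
S(t) = -5
d(Z) = 4
V(c, W) = (4 + W)/(2 + c) (V(c, W) = (W + 4)/(c + 2) = (4 + W)/(2 + c))
V(6, S(0))*3896 = ((4 - 5)/(2 + 6))*3896 = (-1/8)*3896 = ((⅛)*(-1))*3896 = -⅛*3896 = -487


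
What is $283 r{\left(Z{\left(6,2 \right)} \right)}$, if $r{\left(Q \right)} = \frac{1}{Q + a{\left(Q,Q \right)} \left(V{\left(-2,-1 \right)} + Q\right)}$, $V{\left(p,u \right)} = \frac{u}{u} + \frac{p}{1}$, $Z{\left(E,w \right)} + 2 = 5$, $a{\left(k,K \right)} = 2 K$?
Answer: $\frac{283}{15} \approx 18.867$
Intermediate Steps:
$Z{\left(E,w \right)} = 3$ ($Z{\left(E,w \right)} = -2 + 5 = 3$)
$V{\left(p,u \right)} = 1 + p$ ($V{\left(p,u \right)} = 1 + p 1 = 1 + p$)
$r{\left(Q \right)} = \frac{1}{Q + 2 Q \left(-1 + Q\right)}$ ($r{\left(Q \right)} = \frac{1}{Q + 2 Q \left(\left(1 - 2\right) + Q\right)} = \frac{1}{Q + 2 Q \left(-1 + Q\right)}$)
$283 r{\left(Z{\left(6,2 \right)} \right)} = 283 \frac{1}{3 \left(-1 + 2 \cdot 3\right)} = 283 \frac{1}{3 \left(-1 + 6\right)} = 283 \frac{1}{3 \cdot 5} = 283 \cdot \frac{1}{3} \cdot \frac{1}{5} = 283 \cdot \frac{1}{15} = \frac{283}{15}$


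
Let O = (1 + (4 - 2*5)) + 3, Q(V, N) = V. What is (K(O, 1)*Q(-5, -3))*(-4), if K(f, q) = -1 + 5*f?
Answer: -220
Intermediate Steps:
O = -2 (O = (1 + (4 - 10)) + 3 = (1 - 6) + 3 = -5 + 3 = -2)
(K(O, 1)*Q(-5, -3))*(-4) = ((-1 + 5*(-2))*(-5))*(-4) = ((-1 - 10)*(-5))*(-4) = -11*(-5)*(-4) = 55*(-4) = -220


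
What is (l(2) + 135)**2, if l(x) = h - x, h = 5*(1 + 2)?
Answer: 21904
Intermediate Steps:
h = 15 (h = 5*3 = 15)
l(x) = 15 - x
(l(2) + 135)**2 = ((15 - 1*2) + 135)**2 = ((15 - 2) + 135)**2 = (13 + 135)**2 = 148**2 = 21904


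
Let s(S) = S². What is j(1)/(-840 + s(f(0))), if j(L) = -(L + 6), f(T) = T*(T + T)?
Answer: 1/120 ≈ 0.0083333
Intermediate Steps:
f(T) = 2*T² (f(T) = T*(2*T) = 2*T²)
j(L) = -6 - L (j(L) = -(6 + L) = -6 - L)
j(1)/(-840 + s(f(0))) = (-6 - 1*1)/(-840 + (2*0²)²) = (-6 - 1)/(-840 + (2*0)²) = -7/(-840 + 0²) = -7/(-840 + 0) = -7/(-840) = -1/840*(-7) = 1/120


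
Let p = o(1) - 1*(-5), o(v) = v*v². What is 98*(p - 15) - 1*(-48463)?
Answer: 47581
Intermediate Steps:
o(v) = v³
p = 6 (p = 1³ - 1*(-5) = 1 + 5 = 6)
98*(p - 15) - 1*(-48463) = 98*(6 - 15) - 1*(-48463) = 98*(-9) + 48463 = -882 + 48463 = 47581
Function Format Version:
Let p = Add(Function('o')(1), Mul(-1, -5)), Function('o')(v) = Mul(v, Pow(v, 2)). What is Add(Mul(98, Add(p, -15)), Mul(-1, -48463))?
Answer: 47581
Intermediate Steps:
Function('o')(v) = Pow(v, 3)
p = 6 (p = Add(Pow(1, 3), Mul(-1, -5)) = Add(1, 5) = 6)
Add(Mul(98, Add(p, -15)), Mul(-1, -48463)) = Add(Mul(98, Add(6, -15)), Mul(-1, -48463)) = Add(Mul(98, -9), 48463) = Add(-882, 48463) = 47581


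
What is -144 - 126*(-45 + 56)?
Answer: -1530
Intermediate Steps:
-144 - 126*(-45 + 56) = -144 - 126*11 = -144 - 1386 = -1530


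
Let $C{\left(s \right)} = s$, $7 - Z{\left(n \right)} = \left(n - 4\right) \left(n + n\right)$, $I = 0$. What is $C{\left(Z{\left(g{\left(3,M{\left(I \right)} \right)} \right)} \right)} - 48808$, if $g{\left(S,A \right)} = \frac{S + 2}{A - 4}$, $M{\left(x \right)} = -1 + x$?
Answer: $-48811$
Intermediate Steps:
$g{\left(S,A \right)} = \frac{2 + S}{-4 + A}$
$Z{\left(n \right)} = 7 - 2 n \left(-4 + n\right)$ ($Z{\left(n \right)} = 7 - \left(n - 4\right) \left(n + n\right) = 7 - \left(-4 + n\right) 2 n = 7 - 2 n \left(-4 + n\right)$)
$C{\left(Z{\left(g{\left(3,M{\left(I \right)} \right)} \right)} \right)} - 48808 = \left(7 - 2 \left(\frac{2 + 3}{-4 + \left(-1 + 0\right)}\right)^{2} + 8 \frac{2 + 3}{-4 + \left(-1 + 0\right)}\right) - 48808 = \left(7 - 2 \left(\frac{1}{-4 - 1} \cdot 5\right)^{2} + 8 \frac{1}{-4 - 1} \cdot 5\right) - 48808 = \left(7 - 2 \left(\frac{1}{-5} \cdot 5\right)^{2} + 8 \frac{1}{-5} \cdot 5\right) - 48808 = \left(7 - 2 \left(\left(- \frac{1}{5}\right) 5\right)^{2} + 8 \left(\left(- \frac{1}{5}\right) 5\right)\right) - 48808 = \left(7 - 2 \left(-1\right)^{2} + 8 \left(-1\right)\right) - 48808 = \left(7 - 2 - 8\right) - 48808 = -3 - 48808 = -48811$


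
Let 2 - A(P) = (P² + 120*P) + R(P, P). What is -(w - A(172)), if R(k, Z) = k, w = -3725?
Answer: -46669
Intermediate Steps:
A(P) = 2 - P² - 121*P (A(P) = 2 - ((P² + 120*P) + P) = 2 - (P² + 121*P) = 2 + (-P² - 121*P) = 2 - P² - 121*P)
-(w - A(172)) = -(-3725 - (2 - 1*172² - 121*172)) = -(-3725 - (2 - 1*29584 - 20812)) = -(-3725 - (2 - 29584 - 20812)) = -(-3725 - 1*(-50394)) = -(-3725 + 50394) = -1*46669 = -46669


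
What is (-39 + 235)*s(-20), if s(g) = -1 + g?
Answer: -4116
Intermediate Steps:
(-39 + 235)*s(-20) = (-39 + 235)*(-1 - 20) = 196*(-21) = -4116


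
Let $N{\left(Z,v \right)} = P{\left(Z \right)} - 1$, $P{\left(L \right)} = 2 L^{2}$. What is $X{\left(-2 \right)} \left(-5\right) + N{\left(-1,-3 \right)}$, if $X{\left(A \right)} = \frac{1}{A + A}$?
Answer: $\frac{9}{4} \approx 2.25$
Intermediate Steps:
$N{\left(Z,v \right)} = -1 + 2 Z^{2}$ ($N{\left(Z,v \right)} = 2 Z^{2} - 1 = -1 + 2 Z^{2}$)
$X{\left(A \right)} = \frac{1}{2 A}$
$X{\left(-2 \right)} \left(-5\right) + N{\left(-1,-3 \right)} = \frac{1}{2 \left(-2\right)} \left(-5\right) - \left(1 - 2 \left(-1\right)^{2}\right) = \frac{1}{2} \left(- \frac{1}{2}\right) \left(-5\right) + \left(-1 + 2 \cdot 1\right) = \left(- \frac{1}{4}\right) \left(-5\right) + \left(-1 + 2\right) = \frac{5}{4} + 1 = \frac{9}{4}$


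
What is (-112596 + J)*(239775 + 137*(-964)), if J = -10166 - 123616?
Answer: -26536635246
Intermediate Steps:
J = -133782
(-112596 + J)*(239775 + 137*(-964)) = (-112596 - 133782)*(239775 + 137*(-964)) = -246378*(239775 - 132068) = -246378*107707 = -26536635246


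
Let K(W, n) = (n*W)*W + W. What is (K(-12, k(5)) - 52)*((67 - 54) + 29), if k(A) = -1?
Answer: -8736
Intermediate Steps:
K(W, n) = W + n*W² (K(W, n) = (W*n)*W + W = n*W² + W = W + n*W²)
(K(-12, k(5)) - 52)*((67 - 54) + 29) = (-12*(1 - 12*(-1)) - 52)*((67 - 54) + 29) = (-12*(1 + 12) - 52)*(13 + 29) = (-12*13 - 52)*42 = (-156 - 52)*42 = -208*42 = -8736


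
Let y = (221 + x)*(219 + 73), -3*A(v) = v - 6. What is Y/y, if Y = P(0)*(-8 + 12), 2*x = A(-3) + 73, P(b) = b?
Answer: 0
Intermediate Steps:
A(v) = 2 - v/3 (A(v) = -(v - 6)/3 = -(-6 + v)/3 = 2 - v/3)
x = 38 (x = ((2 - ⅓*(-3)) + 73)/2 = ((2 + 1) + 73)/2 = (3 + 73)/2 = (½)*76 = 38)
y = 75628 (y = (221 + 38)*(219 + 73) = 259*292 = 75628)
Y = 0 (Y = 0*(-8 + 12) = 0*4 = 0)
Y/y = 0/75628 = 0*(1/75628) = 0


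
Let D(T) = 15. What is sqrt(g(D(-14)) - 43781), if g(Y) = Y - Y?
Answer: I*sqrt(43781) ≈ 209.24*I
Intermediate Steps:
g(Y) = 0
sqrt(g(D(-14)) - 43781) = sqrt(0 - 43781) = sqrt(-43781) = I*sqrt(43781)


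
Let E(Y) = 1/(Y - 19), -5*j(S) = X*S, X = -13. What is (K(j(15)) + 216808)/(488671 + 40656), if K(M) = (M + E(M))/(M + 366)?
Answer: 1756145581/4287548700 ≈ 0.40959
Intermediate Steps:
j(S) = 13*S/5 (j(S) = -(-13)*S/5 = 13*S/5)
E(Y) = 1/(-19 + Y)
K(M) = (M + 1/(-19 + M))/(366 + M) (K(M) = (M + 1/(-19 + M))/(M + 366) = (M + 1/(-19 + M))/(366 + M))
(K(j(15)) + 216808)/(488671 + 40656) = ((1 + ((13/5)*15)*(-19 + (13/5)*15))/((-19 + (13/5)*15)*(366 + (13/5)*15)) + 216808)/(488671 + 40656) = ((1 + 39*(-19 + 39))/((-19 + 39)*(366 + 39)) + 216808)/529327 = ((1 + 39*20)/(20*405) + 216808)*(1/529327) = ((1/20)*(1/405)*(1 + 780) + 216808)*(1/529327) = ((1/20)*(1/405)*781 + 216808)*(1/529327) = (781/8100 + 216808)*(1/529327) = (1756145581/8100)*(1/529327) = 1756145581/4287548700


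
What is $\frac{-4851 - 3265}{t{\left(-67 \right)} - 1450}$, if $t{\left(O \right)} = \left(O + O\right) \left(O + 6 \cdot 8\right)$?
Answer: $- \frac{2029}{274} \approx -7.4051$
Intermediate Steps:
$t{\left(O \right)} = 2 O \left(48 + O\right)$ ($t{\left(O \right)} = 2 O \left(O + 48\right) = 2 O \left(48 + O\right)$)
$\frac{-4851 - 3265}{t{\left(-67 \right)} - 1450} = \frac{-4851 - 3265}{2 \left(-67\right) \left(48 - 67\right) - 1450} = - \frac{8116}{2 \left(-67\right) \left(-19\right) - 1450} = - \frac{8116}{2546 - 1450} = - \frac{8116}{1096} = \left(-8116\right) \frac{1}{1096} = - \frac{2029}{274}$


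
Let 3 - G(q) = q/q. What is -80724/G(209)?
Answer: -40362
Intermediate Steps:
G(q) = 2 (G(q) = 3 - q/q = 3 - 1*1 = 3 - 1 = 2)
-80724/G(209) = -80724/2 = -80724*1/2 = -40362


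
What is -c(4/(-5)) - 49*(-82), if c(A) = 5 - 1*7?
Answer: 4020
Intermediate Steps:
c(A) = -2 (c(A) = 5 - 7 = -2)
-c(4/(-5)) - 49*(-82) = -1*(-2) - 49*(-82) = 2 + 4018 = 4020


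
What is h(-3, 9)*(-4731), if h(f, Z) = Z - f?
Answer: -56772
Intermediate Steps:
h(-3, 9)*(-4731) = (9 - 1*(-3))*(-4731) = (9 + 3)*(-4731) = 12*(-4731) = -56772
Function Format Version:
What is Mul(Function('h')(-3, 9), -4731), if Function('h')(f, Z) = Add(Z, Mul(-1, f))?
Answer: -56772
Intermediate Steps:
Mul(Function('h')(-3, 9), -4731) = Mul(Add(9, Mul(-1, -3)), -4731) = Mul(Add(9, 3), -4731) = Mul(12, -4731) = -56772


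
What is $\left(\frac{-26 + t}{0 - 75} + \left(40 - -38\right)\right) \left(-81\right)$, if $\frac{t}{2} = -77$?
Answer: $- \frac{32562}{5} \approx -6512.4$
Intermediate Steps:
$t = -154$ ($t = 2 \left(-77\right) = -154$)
$\left(\frac{-26 + t}{0 - 75} + \left(40 - -38\right)\right) \left(-81\right) = \left(\frac{-26 - 154}{0 - 75} + \left(40 - -38\right)\right) \left(-81\right) = \left(- \frac{180}{-75} + \left(40 + 38\right)\right) \left(-81\right) = \left(\left(-180\right) \left(- \frac{1}{75}\right) + 78\right) \left(-81\right) = \left(\frac{12}{5} + 78\right) \left(-81\right) = \frac{402}{5} \left(-81\right) = - \frac{32562}{5}$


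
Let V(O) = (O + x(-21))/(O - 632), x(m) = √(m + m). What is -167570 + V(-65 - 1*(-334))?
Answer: -60828179/363 - I*√42/363 ≈ -1.6757e+5 - 0.017853*I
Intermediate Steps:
x(m) = √2*√m (x(m) = √(2*m) = √2*√m)
V(O) = (O + I*√42)/(-632 + O) (V(O) = (O + √2*√(-21))/(O - 632) = (O + √2*(I*√21))/(-632 + O) = (O + I*√42)/(-632 + O))
-167570 + V(-65 - 1*(-334)) = -167570 + ((-65 - 1*(-334)) + I*√42)/(-632 + (-65 - 1*(-334))) = -167570 + ((-65 + 334) + I*√42)/(-632 + (-65 + 334)) = -167570 + (269 + I*√42)/(-632 + 269) = -167570 + (269 + I*√42)/(-363) = -167570 - (269 + I*√42)/363 = -167570 + (-269/363 - I*√42/363) = -60828179/363 - I*√42/363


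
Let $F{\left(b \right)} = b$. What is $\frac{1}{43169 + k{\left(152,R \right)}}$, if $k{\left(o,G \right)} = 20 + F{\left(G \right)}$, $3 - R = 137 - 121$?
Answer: $\frac{1}{43176} \approx 2.3161 \cdot 10^{-5}$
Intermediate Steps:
$R = -13$ ($R = 3 - \left(137 - 121\right) = 3 - 16 = -13$)
$k{\left(o,G \right)} = 20 + G$
$\frac{1}{43169 + k{\left(152,R \right)}} = \frac{1}{43169 + \left(20 - 13\right)} = \frac{1}{43169 + 7} = \frac{1}{43176}$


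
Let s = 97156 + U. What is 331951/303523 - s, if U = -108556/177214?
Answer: -2612893075857265/26894262461 ≈ -97154.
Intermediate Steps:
U = -54278/88607 (U = -108556*1/177214 = -54278/88607 ≈ -0.61257)
s = 8608647414/88607 (s = 97156 - 54278/88607 = 8608647414/88607 ≈ 97155.)
331951/303523 - s = 331951/303523 - 1*8608647414/88607 = 331951*(1/303523) - 8608647414/88607 = 331951/303523 - 8608647414/88607 = -2612893075857265/26894262461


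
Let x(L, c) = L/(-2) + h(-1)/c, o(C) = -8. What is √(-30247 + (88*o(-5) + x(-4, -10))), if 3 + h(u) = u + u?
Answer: I*√123794/2 ≈ 175.92*I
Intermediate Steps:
h(u) = -3 + 2*u (h(u) = -3 + (u + u) = -3 + 2*u)
x(L, c) = -5/c - L/2 (x(L, c) = L/(-2) + (-3 + 2*(-1))/c = L*(-½) + (-3 - 2)/c = -L/2 - 5/c = -5/c - L/2)
√(-30247 + (88*o(-5) + x(-4, -10))) = √(-30247 + (88*(-8) + (-5/(-10) - ½*(-4)))) = √(-30247 + (-704 + (-5*(-⅒) + 2))) = √(-30247 + (-704 + (½ + 2))) = √(-30247 + (-704 + 5/2)) = √(-30247 - 1403/2) = √(-61897/2) = I*√123794/2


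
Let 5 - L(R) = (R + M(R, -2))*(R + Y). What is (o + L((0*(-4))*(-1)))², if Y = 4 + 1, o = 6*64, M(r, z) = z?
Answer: 159201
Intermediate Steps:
o = 384
Y = 5
L(R) = 5 - (-2 + R)*(5 + R) (L(R) = 5 - (R - 2)*(R + 5) = 5 - (-2 + R)*(5 + R))
(o + L((0*(-4))*(-1)))² = (384 + (15 - ((0*(-4))*(-1))² - 3*0*(-4)*(-1)))² = (384 + (15 - (0*(-1))² - 0*(-1)))² = (384 + (15 - 1*0² - 3*0))² = (384 + (15 - 1*0 + 0))² = (384 + (15 + 0 + 0))² = (384 + 15)² = 399² = 159201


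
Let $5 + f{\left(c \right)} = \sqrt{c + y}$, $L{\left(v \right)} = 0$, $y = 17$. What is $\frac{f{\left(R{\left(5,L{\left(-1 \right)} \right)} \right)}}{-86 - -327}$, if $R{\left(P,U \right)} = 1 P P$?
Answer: $- \frac{5}{241} + \frac{\sqrt{42}}{241} \approx 0.0061442$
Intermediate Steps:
$R{\left(P,U \right)} = P^{2}$ ($R{\left(P,U \right)} = P P = P^{2}$)
$f{\left(c \right)} = -5 + \sqrt{17 + c}$ ($f{\left(c \right)} = -5 + \sqrt{c + 17} = -5 + \sqrt{17 + c}$)
$\frac{f{\left(R{\left(5,L{\left(-1 \right)} \right)} \right)}}{-86 - -327} = \frac{-5 + \sqrt{17 + 5^{2}}}{-86 - -327} = \frac{-5 + \sqrt{17 + 25}}{-86 + 327} = \frac{-5 + \sqrt{42}}{241} = \left(-5 + \sqrt{42}\right) \frac{1}{241} = - \frac{5}{241} + \frac{\sqrt{42}}{241}$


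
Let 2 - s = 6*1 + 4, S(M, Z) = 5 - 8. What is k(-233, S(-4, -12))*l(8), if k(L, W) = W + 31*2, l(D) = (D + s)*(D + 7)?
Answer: 0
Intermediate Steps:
S(M, Z) = -3
s = -8 (s = 2 - (6*1 + 4) = 2 - (6 + 4) = 2 - 1*10 = 2 - 10 = -8)
l(D) = (-8 + D)*(7 + D) (l(D) = (D - 8)*(D + 7) = (-8 + D)*(7 + D))
k(L, W) = 62 + W (k(L, W) = W + 62 = 62 + W)
k(-233, S(-4, -12))*l(8) = (62 - 3)*(-56 + 8² - 1*8) = 59*(-56 + 64 - 8) = 59*0 = 0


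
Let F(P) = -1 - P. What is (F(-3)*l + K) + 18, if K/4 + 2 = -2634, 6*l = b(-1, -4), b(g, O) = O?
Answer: -31582/3 ≈ -10527.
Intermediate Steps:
l = -⅔ (l = (⅙)*(-4) = -⅔ ≈ -0.66667)
K = -10544 (K = -8 + 4*(-2634) = -8 - 10536 = -10544)
(F(-3)*l + K) + 18 = ((-1 - 1*(-3))*(-⅔) - 10544) + 18 = ((-1 + 3)*(-⅔) - 10544) + 18 = (2*(-⅔) - 10544) + 18 = (-4/3 - 10544) + 18 = -31636/3 + 18 = -31582/3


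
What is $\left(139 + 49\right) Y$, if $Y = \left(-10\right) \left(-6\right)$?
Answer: $11280$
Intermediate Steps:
$Y = 60$
$\left(139 + 49\right) Y = \left(139 + 49\right) 60 = 188 \cdot 60 = 11280$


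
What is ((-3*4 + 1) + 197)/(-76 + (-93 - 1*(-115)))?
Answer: -31/9 ≈ -3.4444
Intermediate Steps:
((-3*4 + 1) + 197)/(-76 + (-93 - 1*(-115))) = ((-12 + 1) + 197)/(-76 + (-93 + 115)) = (-11 + 197)/(-76 + 22) = 186/(-54) = 186*(-1/54) = -31/9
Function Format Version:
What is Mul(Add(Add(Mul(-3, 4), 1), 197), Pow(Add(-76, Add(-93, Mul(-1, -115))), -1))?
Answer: Rational(-31, 9) ≈ -3.4444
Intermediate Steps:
Mul(Add(Add(Mul(-3, 4), 1), 197), Pow(Add(-76, Add(-93, Mul(-1, -115))), -1)) = Mul(Add(Add(-12, 1), 197), Pow(Add(-76, Add(-93, 115)), -1)) = Mul(Add(-11, 197), Pow(Add(-76, 22), -1)) = Mul(186, Pow(-54, -1)) = Mul(186, Rational(-1, 54)) = Rational(-31, 9)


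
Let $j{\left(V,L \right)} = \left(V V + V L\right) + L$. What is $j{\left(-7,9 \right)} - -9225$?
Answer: $9220$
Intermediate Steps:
$j{\left(V,L \right)} = L + V^{2} + L V$ ($j{\left(V,L \right)} = \left(V^{2} + L V\right) + L = L + V^{2} + L V$)
$j{\left(-7,9 \right)} - -9225 = \left(9 + \left(-7\right)^{2} + 9 \left(-7\right)\right) - -9225 = \left(9 + 49 - 63\right) + 9225 = -5 + 9225 = 9220$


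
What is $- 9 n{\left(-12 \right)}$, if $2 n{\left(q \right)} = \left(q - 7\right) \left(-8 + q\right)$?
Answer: $-1710$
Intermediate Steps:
$n{\left(q \right)} = \frac{\left(-8 + q\right) \left(-7 + q\right)}{2}$ ($n{\left(q \right)} = \frac{\left(q - 7\right) \left(-8 + q\right)}{2} = \frac{\left(-7 + q\right) \left(-8 + q\right)}{2} = \frac{\left(-8 + q\right) \left(-7 + q\right)}{2}$)
$- 9 n{\left(-12 \right)} = - 9 \left(28 + \frac{\left(-12\right)^{2}}{2} - -90\right) = - 9 \left(28 + \frac{1}{2} \cdot 144 + 90\right) = - 9 \left(28 + 72 + 90\right) = \left(-9\right) 190 = -1710$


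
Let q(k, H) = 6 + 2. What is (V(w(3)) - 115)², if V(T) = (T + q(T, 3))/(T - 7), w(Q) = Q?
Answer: 221841/16 ≈ 13865.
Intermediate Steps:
q(k, H) = 8
V(T) = (8 + T)/(-7 + T) (V(T) = (T + 8)/(T - 7) = (8 + T)/(-7 + T))
(V(w(3)) - 115)² = ((8 + 3)/(-7 + 3) - 115)² = (11/(-4) - 115)² = (-¼*11 - 115)² = (-11/4 - 115)² = (-471/4)² = 221841/16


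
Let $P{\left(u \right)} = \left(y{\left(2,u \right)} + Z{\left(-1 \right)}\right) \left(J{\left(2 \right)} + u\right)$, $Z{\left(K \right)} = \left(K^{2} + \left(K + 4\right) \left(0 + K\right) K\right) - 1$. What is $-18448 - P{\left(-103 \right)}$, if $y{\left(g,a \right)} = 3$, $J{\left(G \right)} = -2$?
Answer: $-17818$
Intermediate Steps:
$Z{\left(K \right)} = -1 + K^{2} + K^{2} \left(4 + K\right)$ ($Z{\left(K \right)} = \left(K^{2} + \left(4 + K\right) K K\right) - 1 = \left(K^{2} + K \left(4 + K\right) K\right) - 1 = \left(K^{2} + K^{2} \left(4 + K\right)\right) - 1 = -1 + K^{2} + K^{2} \left(4 + K\right)$)
$P{\left(u \right)} = -12 + 6 u$ ($P{\left(u \right)} = \left(3 + \left(-1 + \left(-1\right)^{3} + 5 \left(-1\right)^{2}\right)\right) \left(-2 + u\right) = \left(3 - -3\right) \left(-2 + u\right) = \left(3 + 3\right) \left(-2 + u\right) = 6 \left(-2 + u\right) = -12 + 6 u$)
$-18448 - P{\left(-103 \right)} = -18448 - \left(-12 + 6 \left(-103\right)\right) = -18448 - \left(-12 - 618\right) = -18448 - -630 = -18448 + 630 = -17818$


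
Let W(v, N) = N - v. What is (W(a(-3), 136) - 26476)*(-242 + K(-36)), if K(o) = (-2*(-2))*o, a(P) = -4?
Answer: 10165696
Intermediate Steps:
K(o) = 4*o
(W(a(-3), 136) - 26476)*(-242 + K(-36)) = ((136 - 1*(-4)) - 26476)*(-242 + 4*(-36)) = ((136 + 4) - 26476)*(-242 - 144) = (140 - 26476)*(-386) = -26336*(-386) = 10165696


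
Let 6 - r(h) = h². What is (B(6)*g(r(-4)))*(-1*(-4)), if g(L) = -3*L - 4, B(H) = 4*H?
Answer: 2496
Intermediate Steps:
r(h) = 6 - h²
g(L) = -4 - 3*L
(B(6)*g(r(-4)))*(-1*(-4)) = ((4*6)*(-4 - 3*(6 - 1*(-4)²)))*(-1*(-4)) = (24*(-4 - 3*(6 - 1*16)))*4 = (24*(-4 - 3*(6 - 16)))*4 = (24*(-4 - 3*(-10)))*4 = (24*(-4 + 30))*4 = (24*26)*4 = 624*4 = 2496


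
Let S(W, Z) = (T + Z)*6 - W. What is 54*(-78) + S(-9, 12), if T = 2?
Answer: -4119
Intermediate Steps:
S(W, Z) = 12 - W + 6*Z (S(W, Z) = (2 + Z)*6 - W = (12 + 6*Z) - W = 12 - W + 6*Z)
54*(-78) + S(-9, 12) = 54*(-78) + (12 - 1*(-9) + 6*12) = -4212 + (12 + 9 + 72) = -4212 + 93 = -4119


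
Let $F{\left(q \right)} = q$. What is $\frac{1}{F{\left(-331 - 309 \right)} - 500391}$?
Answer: $- \frac{1}{501031} \approx -1.9959 \cdot 10^{-6}$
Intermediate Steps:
$\frac{1}{F{\left(-331 - 309 \right)} - 500391} = \frac{1}{\left(-331 - 309\right) - 500391} = \frac{1}{-640 - 500391} = \frac{1}{-501031} = - \frac{1}{501031}$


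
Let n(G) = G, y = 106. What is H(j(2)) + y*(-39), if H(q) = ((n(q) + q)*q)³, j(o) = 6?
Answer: 369114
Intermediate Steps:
H(q) = 8*q⁶ (H(q) = ((q + q)*q)³ = ((2*q)*q)³ = (2*q²)³ = 8*q⁶)
H(j(2)) + y*(-39) = 8*6⁶ + 106*(-39) = 8*46656 - 4134 = 373248 - 4134 = 369114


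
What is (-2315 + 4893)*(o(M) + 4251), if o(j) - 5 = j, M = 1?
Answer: 10974546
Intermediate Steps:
o(j) = 5 + j
(-2315 + 4893)*(o(M) + 4251) = (-2315 + 4893)*((5 + 1) + 4251) = 2578*(6 + 4251) = 2578*4257 = 10974546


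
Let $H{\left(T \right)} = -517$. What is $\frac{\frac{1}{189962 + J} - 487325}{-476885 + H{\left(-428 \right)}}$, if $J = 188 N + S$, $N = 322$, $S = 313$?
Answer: $\frac{20371078429}{19956278837} \approx 1.0208$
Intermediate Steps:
$J = 60849$ ($J = 188 \cdot 322 + 313 = 60536 + 313 = 60849$)
$\frac{\frac{1}{189962 + J} - 487325}{-476885 + H{\left(-428 \right)}} = \frac{\frac{1}{189962 + 60849} - 487325}{-476885 - 517} = \frac{\frac{1}{250811} - 487325}{-477402} = \left(\frac{1}{250811} - 487325\right) \left(- \frac{1}{477402}\right) = \left(- \frac{122226470574}{250811}\right) \left(- \frac{1}{477402}\right) = \frac{20371078429}{19956278837}$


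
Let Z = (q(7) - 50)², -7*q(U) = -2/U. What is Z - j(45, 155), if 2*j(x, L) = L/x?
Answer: 107794241/43218 ≈ 2494.2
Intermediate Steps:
q(U) = 2/(7*U) (q(U) = -(-2)/(7*U) = 2/(7*U))
j(x, L) = L/(2*x) (j(x, L) = (L/x)/2 = L/(2*x))
Z = 5992704/2401 (Z = ((2/7)/7 - 50)² = ((2/7)*(⅐) - 50)² = (2/49 - 50)² = (-2448/49)² = 5992704/2401 ≈ 2495.9)
Z - j(45, 155) = 5992704/2401 - 155/(2*45) = 5992704/2401 - 1*31/18 = 5992704/2401 - 31/18 = 107794241/43218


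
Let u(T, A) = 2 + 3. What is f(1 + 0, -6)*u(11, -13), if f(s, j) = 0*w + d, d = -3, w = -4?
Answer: -15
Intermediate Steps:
u(T, A) = 5
f(s, j) = -3 (f(s, j) = 0*(-4) - 3 = 0 - 3 = -3)
f(1 + 0, -6)*u(11, -13) = -3*5 = -15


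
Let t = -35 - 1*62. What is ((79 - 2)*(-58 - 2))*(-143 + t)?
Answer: 1108800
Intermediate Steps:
t = -97 (t = -35 - 62 = -97)
((79 - 2)*(-58 - 2))*(-143 + t) = ((79 - 2)*(-58 - 2))*(-143 - 97) = (77*(-60))*(-240) = -4620*(-240) = 1108800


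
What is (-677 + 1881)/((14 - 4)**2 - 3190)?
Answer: -602/1545 ≈ -0.38964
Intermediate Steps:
(-677 + 1881)/((14 - 4)**2 - 3190) = 1204/(10**2 - 3190) = 1204/(100 - 3190) = 1204/(-3090) = 1204*(-1/3090) = -602/1545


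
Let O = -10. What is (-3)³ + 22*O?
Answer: -247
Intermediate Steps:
(-3)³ + 22*O = (-3)³ + 22*(-10) = -27 - 220 = -247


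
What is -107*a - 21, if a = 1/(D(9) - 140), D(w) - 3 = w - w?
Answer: -2770/137 ≈ -20.219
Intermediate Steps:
D(w) = 3 (D(w) = 3 + (w - w) = 3 + 0 = 3)
a = -1/137 (a = 1/(3 - 140) = 1/(-137) = -1/137 ≈ -0.0072993)
-107*a - 21 = -107*(-1/137) - 21 = 107/137 - 21 = -2770/137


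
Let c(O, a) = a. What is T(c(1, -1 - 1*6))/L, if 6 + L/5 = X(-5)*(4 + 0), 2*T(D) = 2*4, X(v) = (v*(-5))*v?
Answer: -2/1265 ≈ -0.0015810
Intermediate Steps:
X(v) = -5*v**2 (X(v) = (-5*v)*v = -5*v**2)
T(D) = 4 (T(D) = (2*4)/2 = (1/2)*8 = 4)
L = -2530 (L = -30 + 5*((-5*(-5)**2)*(4 + 0)) = -30 + 5*(-5*25*4) = -30 + 5*(-125*4) = -30 + 5*(-500) = -30 - 2500 = -2530)
T(c(1, -1 - 1*6))/L = 4/(-2530) = 4*(-1/2530) = -2/1265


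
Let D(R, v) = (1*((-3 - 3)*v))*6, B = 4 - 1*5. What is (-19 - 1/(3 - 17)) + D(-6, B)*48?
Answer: 23927/14 ≈ 1709.1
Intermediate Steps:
B = -1 (B = 4 - 5 = -1)
D(R, v) = -36*v (D(R, v) = (1*(-6*v))*6 = -6*v*6 = -36*v)
(-19 - 1/(3 - 17)) + D(-6, B)*48 = (-19 - 1/(3 - 17)) - 36*(-1)*48 = (-19 - 1/(-14)) + 36*48 = (-19 - 1*(-1/14)) + 1728 = (-19 + 1/14) + 1728 = -265/14 + 1728 = 23927/14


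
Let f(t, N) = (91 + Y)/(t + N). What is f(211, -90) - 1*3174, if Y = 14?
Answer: -383949/121 ≈ -3173.1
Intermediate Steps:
f(t, N) = 105/(N + t) (f(t, N) = (91 + 14)/(t + N) = 105/(N + t))
f(211, -90) - 1*3174 = 105/(-90 + 211) - 1*3174 = 105/121 - 3174 = -383949/121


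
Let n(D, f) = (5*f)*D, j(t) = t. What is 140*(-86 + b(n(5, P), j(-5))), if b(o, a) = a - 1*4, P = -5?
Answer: -13300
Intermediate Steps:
n(D, f) = 5*D*f
b(o, a) = -4 + a (b(o, a) = a - 4 = -4 + a)
140*(-86 + b(n(5, P), j(-5))) = 140*(-86 + (-4 - 5)) = 140*(-86 - 9) = 140*(-95) = -13300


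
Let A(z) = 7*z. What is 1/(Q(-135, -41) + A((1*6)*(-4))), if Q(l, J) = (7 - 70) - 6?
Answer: -1/237 ≈ -0.0042194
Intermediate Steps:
Q(l, J) = -69 (Q(l, J) = -63 - 6 = -69)
1/(Q(-135, -41) + A((1*6)*(-4))) = 1/(-69 + 7*((1*6)*(-4))) = 1/(-69 + 7*(6*(-4))) = 1/(-69 + 7*(-24)) = 1/(-69 - 168) = 1/(-237) = -1/237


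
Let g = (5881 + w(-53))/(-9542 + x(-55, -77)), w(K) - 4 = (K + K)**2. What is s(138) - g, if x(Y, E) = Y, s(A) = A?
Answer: 447169/3199 ≈ 139.78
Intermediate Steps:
w(K) = 4 + 4*K**2 (w(K) = 4 + (K + K)**2 = 4 + (2*K)**2 = 4 + 4*K**2)
g = -5707/3199 (g = (5881 + (4 + 4*(-53)**2))/(-9542 - 55) = (5881 + (4 + 4*2809))/(-9597) = (5881 + (4 + 11236))*(-1/9597) = (5881 + 11240)*(-1/9597) = 17121*(-1/9597) = -5707/3199 ≈ -1.7840)
s(138) - g = 138 - 1*(-5707/3199) = 138 + 5707/3199 = 447169/3199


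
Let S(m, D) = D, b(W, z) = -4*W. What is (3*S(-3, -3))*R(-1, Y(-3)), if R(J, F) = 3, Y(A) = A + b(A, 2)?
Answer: -27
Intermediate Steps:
Y(A) = -3*A (Y(A) = A - 4*A = -3*A)
(3*S(-3, -3))*R(-1, Y(-3)) = (3*(-3))*3 = -9*3 = -27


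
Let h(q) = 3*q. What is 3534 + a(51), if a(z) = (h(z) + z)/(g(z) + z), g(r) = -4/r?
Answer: 9188202/2597 ≈ 3538.0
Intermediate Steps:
a(z) = 4*z/(z - 4/z) (a(z) = (3*z + z)/(-4/z + z) = (4*z)/(z - 4/z) = 4*z/(z - 4/z))
3534 + a(51) = 3534 + 4*51**2/(-4 + 51**2) = 3534 + 4*2601/(-4 + 2601) = 3534 + 4*2601/2597 = 3534 + 4*2601*(1/2597) = 3534 + 10404/2597 = 9188202/2597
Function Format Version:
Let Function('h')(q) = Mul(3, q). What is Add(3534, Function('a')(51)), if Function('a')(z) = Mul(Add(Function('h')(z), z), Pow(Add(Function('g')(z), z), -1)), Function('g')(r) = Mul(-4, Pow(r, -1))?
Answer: Rational(9188202, 2597) ≈ 3538.0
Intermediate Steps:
Function('a')(z) = Mul(4, z, Pow(Add(z, Mul(-4, Pow(z, -1))), -1)) (Function('a')(z) = Mul(Add(Mul(3, z), z), Pow(Add(Mul(-4, Pow(z, -1)), z), -1)) = Mul(Mul(4, z), Pow(Add(z, Mul(-4, Pow(z, -1))), -1)) = Mul(4, z, Pow(Add(z, Mul(-4, Pow(z, -1))), -1)))
Add(3534, Function('a')(51)) = Add(3534, Mul(4, Pow(51, 2), Pow(Add(-4, Pow(51, 2)), -1))) = Add(3534, Mul(4, 2601, Pow(Add(-4, 2601), -1))) = Add(3534, Mul(4, 2601, Pow(2597, -1))) = Add(3534, Mul(4, 2601, Rational(1, 2597))) = Add(3534, Rational(10404, 2597)) = Rational(9188202, 2597)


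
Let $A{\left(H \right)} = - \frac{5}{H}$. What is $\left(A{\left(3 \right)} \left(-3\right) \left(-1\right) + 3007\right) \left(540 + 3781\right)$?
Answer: $12971642$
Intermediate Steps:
$\left(A{\left(3 \right)} \left(-3\right) \left(-1\right) + 3007\right) \left(540 + 3781\right) = \left(- \frac{5}{3} \left(-3\right) \left(-1\right) + 3007\right) \left(540 + 3781\right) = \left(\left(-5\right) \frac{1}{3} \left(-3\right) \left(-1\right) + 3007\right) 4321 = \left(\left(- \frac{5}{3}\right) \left(-3\right) \left(-1\right) + 3007\right) 4321 = \left(5 \left(-1\right) + 3007\right) 4321 = \left(-5 + 3007\right) 4321 = 3002 \cdot 4321 = 12971642$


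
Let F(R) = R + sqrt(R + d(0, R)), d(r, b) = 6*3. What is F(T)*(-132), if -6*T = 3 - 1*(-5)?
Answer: 176 - 220*sqrt(6) ≈ -362.89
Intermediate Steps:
d(r, b) = 18
T = -4/3 (T = -(3 - 1*(-5))/6 = -(3 + 5)/6 = -1/6*8 = -4/3 ≈ -1.3333)
F(R) = R + sqrt(18 + R) (F(R) = R + sqrt(R + 18) = R + sqrt(18 + R))
F(T)*(-132) = (-4/3 + sqrt(18 - 4/3))*(-132) = (-4/3 + sqrt(50/3))*(-132) = (-4/3 + 5*sqrt(6)/3)*(-132) = 176 - 220*sqrt(6)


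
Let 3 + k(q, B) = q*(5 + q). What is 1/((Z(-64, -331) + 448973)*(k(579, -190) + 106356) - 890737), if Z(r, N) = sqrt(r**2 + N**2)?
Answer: 199562669060/39825236427084045084103 - 444489*sqrt(113657)/39825236427084045084103 ≈ 5.0072e-12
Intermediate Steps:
Z(r, N) = sqrt(N**2 + r**2)
k(q, B) = -3 + q*(5 + q)
1/((Z(-64, -331) + 448973)*(k(579, -190) + 106356) - 890737) = 1/((sqrt((-331)**2 + (-64)**2) + 448973)*((-3 + 579**2 + 5*579) + 106356) - 890737) = 1/((sqrt(109561 + 4096) + 448973)*((-3 + 335241 + 2895) + 106356) - 890737) = 1/((sqrt(113657) + 448973)*(338133 + 106356) - 890737) = 1/((448973 + sqrt(113657))*444489 - 890737) = 1/((199563559797 + 444489*sqrt(113657)) - 890737) = 1/(199562669060 + 444489*sqrt(113657))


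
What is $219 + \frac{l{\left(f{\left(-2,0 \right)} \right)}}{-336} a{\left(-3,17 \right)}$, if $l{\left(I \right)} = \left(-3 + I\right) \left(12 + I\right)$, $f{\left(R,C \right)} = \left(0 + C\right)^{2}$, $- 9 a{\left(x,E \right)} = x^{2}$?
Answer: $\frac{6129}{28} \approx 218.89$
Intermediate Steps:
$a{\left(x,E \right)} = - \frac{x^{2}}{9}$
$f{\left(R,C \right)} = C^{2}$
$219 + \frac{l{\left(f{\left(-2,0 \right)} \right)}}{-336} a{\left(-3,17 \right)} = 219 + \frac{-36 + \left(0^{2}\right)^{2} + 9 \cdot 0^{2}}{-336} \left(- \frac{\left(-3\right)^{2}}{9}\right) = 219 + \left(-36 + 0^{2} + 9 \cdot 0\right) \left(- \frac{1}{336}\right) \left(\left(- \frac{1}{9}\right) 9\right) = 219 + \left(-36 + 0 + 0\right) \left(- \frac{1}{336}\right) \left(-1\right) = 219 + \left(-36\right) \left(- \frac{1}{336}\right) \left(-1\right) = 219 + \frac{3}{28} \left(-1\right) = 219 - \frac{3}{28} = \frac{6129}{28}$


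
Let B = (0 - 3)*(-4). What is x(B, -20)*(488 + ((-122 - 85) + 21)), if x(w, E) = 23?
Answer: 6946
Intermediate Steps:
B = 12 (B = -3*(-4) = 12)
x(B, -20)*(488 + ((-122 - 85) + 21)) = 23*(488 + ((-122 - 85) + 21)) = 23*(488 + (-207 + 21)) = 23*(488 - 186) = 23*302 = 6946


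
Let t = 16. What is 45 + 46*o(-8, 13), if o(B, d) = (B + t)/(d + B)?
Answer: 593/5 ≈ 118.60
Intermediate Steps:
o(B, d) = (16 + B)/(B + d) (o(B, d) = (B + 16)/(d + B) = (16 + B)/(B + d))
45 + 46*o(-8, 13) = 45 + 46*((16 - 8)/(-8 + 13)) = 45 + 46*(8/5) = 45 + 368/5 = 593/5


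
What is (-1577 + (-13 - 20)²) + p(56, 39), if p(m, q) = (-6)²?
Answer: -452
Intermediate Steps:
p(m, q) = 36
(-1577 + (-13 - 20)²) + p(56, 39) = (-1577 + (-13 - 20)²) + 36 = (-1577 + (-33)²) + 36 = (-1577 + 1089) + 36 = -488 + 36 = -452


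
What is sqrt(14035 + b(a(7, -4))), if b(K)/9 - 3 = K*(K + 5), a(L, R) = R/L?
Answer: sqrt(687922)/7 ≈ 118.49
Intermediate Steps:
b(K) = 27 + 9*K*(5 + K) (b(K) = 27 + 9*(K*(K + 5)) = 27 + 9*(K*(5 + K)) = 27 + 9*K*(5 + K))
sqrt(14035 + b(a(7, -4))) = sqrt(14035 + (27 + 9*(-4/7)**2 + 45*(-4/7))) = sqrt(14035 + (27 + 9*(16/49) - 180/7)) = sqrt(14035 + (27 + 144/49 - 180/7)) = sqrt(14035 + 207/49) = sqrt(687922/49) = sqrt(687922)/7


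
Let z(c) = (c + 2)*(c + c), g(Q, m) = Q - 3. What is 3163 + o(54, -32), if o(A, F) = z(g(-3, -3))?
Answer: 3211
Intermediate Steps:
g(Q, m) = -3 + Q
z(c) = 2*c*(2 + c) (z(c) = (2 + c)*(2*c) = 2*c*(2 + c))
o(A, F) = 48 (o(A, F) = 2*(-3 - 3)*(2 + (-3 - 3)) = 2*(-6)*(2 - 6) = 2*(-6)*(-4) = 48)
3163 + o(54, -32) = 3163 + 48 = 3211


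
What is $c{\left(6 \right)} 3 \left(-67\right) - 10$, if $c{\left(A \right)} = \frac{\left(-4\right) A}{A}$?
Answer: $794$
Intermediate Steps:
$c{\left(A \right)} = -4$
$c{\left(6 \right)} 3 \left(-67\right) - 10 = \left(-4\right) 3 \left(-67\right) - 10 = \left(-12\right) \left(-67\right) - 10 = 804 - 10 = 794$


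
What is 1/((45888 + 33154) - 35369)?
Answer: 1/43673 ≈ 2.2897e-5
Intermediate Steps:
1/((45888 + 33154) - 35369) = 1/(79042 - 35369) = 1/43673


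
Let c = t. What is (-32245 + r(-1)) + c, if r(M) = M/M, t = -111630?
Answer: -143874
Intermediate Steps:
c = -111630
r(M) = 1
(-32245 + r(-1)) + c = (-32245 + 1) - 111630 = -32244 - 111630 = -143874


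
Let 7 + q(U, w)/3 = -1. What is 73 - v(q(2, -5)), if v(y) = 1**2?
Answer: 72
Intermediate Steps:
q(U, w) = -24 (q(U, w) = -21 + 3*(-1) = -21 - 3 = -24)
v(y) = 1
73 - v(q(2, -5)) = 73 - 1*1 = 73 - 1 = 72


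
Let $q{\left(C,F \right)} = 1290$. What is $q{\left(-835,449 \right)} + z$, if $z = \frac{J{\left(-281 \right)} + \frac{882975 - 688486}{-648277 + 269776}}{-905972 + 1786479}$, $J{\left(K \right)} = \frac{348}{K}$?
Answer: $\frac{120808049838367673}{93649651181967} \approx 1290.0$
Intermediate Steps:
$z = - \frac{186369757}{93649651181967}$ ($z = \frac{\frac{348}{-281} + \frac{882975 - 688486}{-648277 + 269776}}{-905972 + 1786479} = \frac{348 \left(- \frac{1}{281}\right) + \frac{194489}{-378501}}{880507} = \left(- \frac{348}{281} + 194489 \left(- \frac{1}{378501}\right)\right) \frac{1}{880507} = \left(- \frac{348}{281} - \frac{194489}{378501}\right) \frac{1}{880507} = \left(- \frac{186369757}{106358781}\right) \frac{1}{880507} = - \frac{186369757}{93649651181967} \approx -1.9901 \cdot 10^{-6}$)
$q{\left(-835,449 \right)} + z = 1290 - \frac{186369757}{93649651181967} = \frac{120808049838367673}{93649651181967}$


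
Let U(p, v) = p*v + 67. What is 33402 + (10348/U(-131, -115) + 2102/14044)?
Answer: 68255416823/2043402 ≈ 33403.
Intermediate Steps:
U(p, v) = 67 + p*v
33402 + (10348/U(-131, -115) + 2102/14044) = 33402 + (10348/(67 - 131*(-115)) + 2102/14044) = 33402 + (10348/(67 + 15065) + 2102*(1/14044)) = 33402 + (10348/15132 + 1051/7022) = 33402 + (10348*(1/15132) + 1051/7022) = 33402 + (199/291 + 1051/7022) = 33402 + 1703219/2043402 = 68255416823/2043402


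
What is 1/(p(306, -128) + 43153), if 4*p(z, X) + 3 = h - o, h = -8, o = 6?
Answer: 4/172595 ≈ 2.3176e-5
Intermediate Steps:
p(z, X) = -17/4 (p(z, X) = -¾ + (-8 - 1*6)/4 = -¾ + (-8 - 6)/4 = -¾ + (¼)*(-14) = -¾ - 7/2 = -17/4)
1/(p(306, -128) + 43153) = 1/(-17/4 + 43153) = 1/(172595/4) = 4/172595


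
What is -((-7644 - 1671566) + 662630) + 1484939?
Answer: 2501519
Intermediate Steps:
-((-7644 - 1671566) + 662630) + 1484939 = -(-1679210 + 662630) + 1484939 = -1*(-1016580) + 1484939 = 1016580 + 1484939 = 2501519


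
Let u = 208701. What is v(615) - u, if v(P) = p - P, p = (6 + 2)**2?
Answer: -209252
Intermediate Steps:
p = 64 (p = 8**2 = 64)
v(P) = 64 - P
v(615) - u = (64 - 1*615) - 1*208701 = (64 - 615) - 208701 = -551 - 208701 = -209252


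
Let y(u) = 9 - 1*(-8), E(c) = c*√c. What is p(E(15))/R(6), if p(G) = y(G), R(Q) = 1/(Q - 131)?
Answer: -2125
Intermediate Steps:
R(Q) = 1/(-131 + Q)
E(c) = c^(3/2)
y(u) = 17 (y(u) = 9 + 8 = 17)
p(G) = 17
p(E(15))/R(6) = 17/(1/(-131 + 6)) = 17/(1/(-125)) = 17/(-1/125) = 17*(-125) = -2125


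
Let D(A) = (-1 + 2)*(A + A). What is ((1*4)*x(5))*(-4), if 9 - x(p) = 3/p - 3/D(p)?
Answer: -696/5 ≈ -139.20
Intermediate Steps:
D(A) = 2*A (D(A) = 1*(2*A) = 2*A)
x(p) = 9 - 3/(2*p) (x(p) = 9 - (3/p - 3*1/(2*p)) = 9 - (3/p - 3/(2*p)) = 9 - 3/(2*p))
((1*4)*x(5))*(-4) = ((1*4)*(9 - 3/2/5))*(-4) = (4*(9 - 3/2*⅕))*(-4) = (4*(9 - 3/10))*(-4) = (4*(87/10))*(-4) = (174/5)*(-4) = -696/5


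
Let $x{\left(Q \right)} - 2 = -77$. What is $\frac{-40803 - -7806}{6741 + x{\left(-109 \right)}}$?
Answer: $- \frac{10999}{2222} \approx -4.95$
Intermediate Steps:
$x{\left(Q \right)} = -75$ ($x{\left(Q \right)} = 2 - 77 = -75$)
$\frac{-40803 - -7806}{6741 + x{\left(-109 \right)}} = \frac{-40803 - -7806}{6741 - 75} = \frac{-40803 + \left(-3695 + 11501\right)}{6666} = \left(-40803 + 7806\right) \frac{1}{6666} = \left(-32997\right) \frac{1}{6666} = - \frac{10999}{2222}$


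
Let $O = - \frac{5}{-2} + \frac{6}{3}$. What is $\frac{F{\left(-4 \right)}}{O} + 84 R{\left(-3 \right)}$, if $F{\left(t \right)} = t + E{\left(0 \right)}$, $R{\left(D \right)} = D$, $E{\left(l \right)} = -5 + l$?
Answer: $-254$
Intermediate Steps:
$F{\left(t \right)} = -5 + t$ ($F{\left(t \right)} = t + \left(-5 + 0\right) = t - 5 = -5 + t$)
$O = \frac{9}{2}$ ($O = \left(-5\right) \left(- \frac{1}{2}\right) + 6 \cdot \frac{1}{3} = \frac{5}{2} + 2 = \frac{9}{2} \approx 4.5$)
$\frac{F{\left(-4 \right)}}{O} + 84 R{\left(-3 \right)} = \frac{-5 - 4}{\frac{9}{2}} + 84 \left(-3\right) = \frac{2}{9} \left(-9\right) - 252 = -2 - 252 = -254$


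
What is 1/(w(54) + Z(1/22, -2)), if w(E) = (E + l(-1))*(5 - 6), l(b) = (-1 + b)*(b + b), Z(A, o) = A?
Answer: -22/1275 ≈ -0.017255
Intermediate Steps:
l(b) = 2*b*(-1 + b) (l(b) = (-1 + b)*(2*b) = 2*b*(-1 + b))
w(E) = -4 - E (w(E) = (E + 2*(-1)*(-1 - 1))*(5 - 6) = (E + 2*(-1)*(-2))*(-1) = (E + 4)*(-1) = (4 + E)*(-1) = -4 - E)
1/(w(54) + Z(1/22, -2)) = 1/((-4 - 1*54) + 1/22) = 1/((-4 - 54) + 1/22) = 1/(-58 + 1/22) = 1/(-1275/22) = -22/1275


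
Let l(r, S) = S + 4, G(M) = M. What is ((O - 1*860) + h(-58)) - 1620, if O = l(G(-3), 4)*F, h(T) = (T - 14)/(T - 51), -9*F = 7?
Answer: -2438336/981 ≈ -2485.6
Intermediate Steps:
F = -7/9 (F = -⅑*7 = -7/9 ≈ -0.77778)
h(T) = (-14 + T)/(-51 + T)
l(r, S) = 4 + S
O = -56/9 (O = (4 + 4)*(-7/9) = 8*(-7/9) = -56/9 ≈ -6.2222)
((O - 1*860) + h(-58)) - 1620 = ((-56/9 - 1*860) + (-14 - 58)/(-51 - 58)) - 1620 = ((-56/9 - 860) - 72/(-109)) - 1620 = (-7796/9 - 1/109*(-72)) - 1620 = (-7796/9 + 72/109) - 1620 = -849116/981 - 1620 = -2438336/981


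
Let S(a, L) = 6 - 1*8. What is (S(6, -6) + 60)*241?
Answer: 13978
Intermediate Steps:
S(a, L) = -2 (S(a, L) = 6 - 8 = -2)
(S(6, -6) + 60)*241 = (-2 + 60)*241 = 58*241 = 13978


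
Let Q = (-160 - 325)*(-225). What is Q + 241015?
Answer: 350140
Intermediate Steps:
Q = 109125 (Q = -485*(-225) = 109125)
Q + 241015 = 109125 + 241015 = 350140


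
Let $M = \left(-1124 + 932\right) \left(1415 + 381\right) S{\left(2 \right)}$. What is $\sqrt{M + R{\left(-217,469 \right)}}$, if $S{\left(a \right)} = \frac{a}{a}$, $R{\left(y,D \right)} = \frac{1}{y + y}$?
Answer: $\frac{i \sqrt{64951176626}}{434} \approx 587.22 i$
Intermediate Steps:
$R{\left(y,D \right)} = \frac{1}{2 y}$
$S{\left(a \right)} = 1$
$M = -344832$ ($M = \left(-1124 + 932\right) \left(1415 + 381\right) 1 = \left(-192\right) 1796 \cdot 1 = \left(-344832\right) 1 = -344832$)
$\sqrt{M + R{\left(-217,469 \right)}} = \sqrt{-344832 + \frac{1}{2 \left(-217\right)}} = \sqrt{-344832 + \frac{1}{2} \left(- \frac{1}{217}\right)} = \sqrt{-344832 - \frac{1}{434}} = \sqrt{- \frac{149657089}{434}} = \frac{i \sqrt{64951176626}}{434}$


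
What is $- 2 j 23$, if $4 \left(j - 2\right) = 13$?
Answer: $- \frac{483}{2} \approx -241.5$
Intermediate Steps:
$j = \frac{21}{4}$ ($j = 2 + \frac{1}{4} \cdot 13 = 2 + \frac{13}{4} = \frac{21}{4} \approx 5.25$)
$- 2 j 23 = \left(-2\right) \frac{21}{4} \cdot 23 = \left(- \frac{21}{2}\right) 23 = - \frac{483}{2}$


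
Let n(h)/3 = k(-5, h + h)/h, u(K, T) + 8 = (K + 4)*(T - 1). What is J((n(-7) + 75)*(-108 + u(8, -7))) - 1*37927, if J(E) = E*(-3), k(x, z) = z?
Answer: 13589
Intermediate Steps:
u(K, T) = -8 + (-1 + T)*(4 + K) (u(K, T) = -8 + (K + 4)*(T - 1) = -8 + (4 + K)*(-1 + T) = -8 + (-1 + T)*(4 + K))
n(h) = 6 (n(h) = 3*((h + h)/h) = 3*((2*h)/h) = 3*2 = 6)
J(E) = -3*E
J((n(-7) + 75)*(-108 + u(8, -7))) - 1*37927 = -3*(6 + 75)*(-108 + (-12 - 1*8 + 4*(-7) + 8*(-7))) - 1*37927 = -243*(-108 + (-12 - 8 - 28 - 56)) - 37927 = -243*(-108 - 104) - 37927 = -243*(-212) - 37927 = -3*(-17172) - 37927 = 51516 - 37927 = 13589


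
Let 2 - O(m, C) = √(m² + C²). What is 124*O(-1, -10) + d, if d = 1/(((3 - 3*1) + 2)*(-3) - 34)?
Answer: 9919/40 - 124*√101 ≈ -998.21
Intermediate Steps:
O(m, C) = 2 - √(C² + m²) (O(m, C) = 2 - √(m² + C²) = 2 - √(C² + m²))
d = -1/40 (d = 1/(((3 - 3) + 2)*(-3) - 34) = 1/((0 + 2)*(-3) - 34) = 1/(2*(-3) - 34) = 1/(-6 - 34) = 1/(-40) = -1/40 ≈ -0.025000)
124*O(-1, -10) + d = 124*(2 - √((-10)² + (-1)²)) - 1/40 = 124*(2 - √(100 + 1)) - 1/40 = 124*(2 - √101) - 1/40 = (248 - 124*√101) - 1/40 = 9919/40 - 124*√101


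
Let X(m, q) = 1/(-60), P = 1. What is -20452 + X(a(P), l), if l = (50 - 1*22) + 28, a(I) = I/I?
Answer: -1227121/60 ≈ -20452.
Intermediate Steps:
a(I) = 1
l = 56 (l = (50 - 22) + 28 = 28 + 28 = 56)
X(m, q) = -1/60
-20452 + X(a(P), l) = -20452 - 1/60 = -1227121/60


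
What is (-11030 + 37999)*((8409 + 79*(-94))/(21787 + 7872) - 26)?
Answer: -20770202319/29659 ≈ -7.0030e+5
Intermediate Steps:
(-11030 + 37999)*((8409 + 79*(-94))/(21787 + 7872) - 26) = 26969*((8409 - 7426)/29659 - 26) = 26969*(983*(1/29659) - 26) = 26969*(983/29659 - 26) = 26969*(-770151/29659) = -20770202319/29659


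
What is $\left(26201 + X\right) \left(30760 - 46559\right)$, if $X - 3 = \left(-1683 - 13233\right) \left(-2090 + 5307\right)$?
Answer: $757697415832$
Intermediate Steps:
$X = -47984769$ ($X = 3 + \left(-1683 - 13233\right) \left(-2090 + 5307\right) = 3 - 47984772 = -47984769$)
$\left(26201 + X\right) \left(30760 - 46559\right) = \left(26201 - 47984769\right) \left(30760 - 46559\right) = \left(-47958568\right) \left(-15799\right) = 757697415832$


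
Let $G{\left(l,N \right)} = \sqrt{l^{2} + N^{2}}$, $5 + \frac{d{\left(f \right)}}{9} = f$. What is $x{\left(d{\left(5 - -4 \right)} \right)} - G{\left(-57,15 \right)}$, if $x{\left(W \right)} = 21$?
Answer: $21 - 3 \sqrt{386} \approx -37.941$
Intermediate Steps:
$d{\left(f \right)} = -45 + 9 f$
$G{\left(l,N \right)} = \sqrt{N^{2} + l^{2}}$
$x{\left(d{\left(5 - -4 \right)} \right)} - G{\left(-57,15 \right)} = 21 - \sqrt{15^{2} + \left(-57\right)^{2}} = 21 - \sqrt{225 + 3249} = 21 - \sqrt{3474} = 21 - 3 \sqrt{386}$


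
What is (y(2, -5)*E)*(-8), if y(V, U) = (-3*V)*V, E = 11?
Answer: 1056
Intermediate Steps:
y(V, U) = -3*V²
(y(2, -5)*E)*(-8) = (-3*2²*11)*(-8) = (-3*4*11)*(-8) = -12*11*(-8) = -132*(-8) = 1056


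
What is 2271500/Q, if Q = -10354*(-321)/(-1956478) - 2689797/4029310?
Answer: -8953408422431935000/9327240183753 ≈ -9.5992e+5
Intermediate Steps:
Q = -9327240183753/3941628185090 (Q = 3323634*(-1/1956478) - 2689797*1/4029310 = -1661817/978239 - 2689797/4029310 = -9327240183753/3941628185090 ≈ -2.3663)
2271500/Q = 2271500/(-9327240183753/3941628185090) = 2271500*(-3941628185090/9327240183753) = -8953408422431935000/9327240183753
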